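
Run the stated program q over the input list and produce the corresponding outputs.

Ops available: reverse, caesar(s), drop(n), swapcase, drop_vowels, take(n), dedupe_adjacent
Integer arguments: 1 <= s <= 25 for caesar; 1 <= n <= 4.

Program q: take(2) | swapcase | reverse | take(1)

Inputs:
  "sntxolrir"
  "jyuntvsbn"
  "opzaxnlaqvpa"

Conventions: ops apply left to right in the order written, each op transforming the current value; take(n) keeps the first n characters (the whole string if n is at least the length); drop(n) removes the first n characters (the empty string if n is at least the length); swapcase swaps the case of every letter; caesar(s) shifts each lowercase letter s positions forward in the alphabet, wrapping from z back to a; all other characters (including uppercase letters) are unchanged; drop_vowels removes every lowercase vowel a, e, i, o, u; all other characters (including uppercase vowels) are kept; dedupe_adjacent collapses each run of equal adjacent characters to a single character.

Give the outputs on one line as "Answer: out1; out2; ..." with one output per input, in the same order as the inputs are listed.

Execution, op by op:
  "sntxolrir" -> "sn" -> "SN" -> "NS" -> "N"
  "jyuntvsbn" -> "jy" -> "JY" -> "YJ" -> "Y"
  "opzaxnlaqvpa" -> "op" -> "OP" -> "PO" -> "P"

"N"; "Y"; "P"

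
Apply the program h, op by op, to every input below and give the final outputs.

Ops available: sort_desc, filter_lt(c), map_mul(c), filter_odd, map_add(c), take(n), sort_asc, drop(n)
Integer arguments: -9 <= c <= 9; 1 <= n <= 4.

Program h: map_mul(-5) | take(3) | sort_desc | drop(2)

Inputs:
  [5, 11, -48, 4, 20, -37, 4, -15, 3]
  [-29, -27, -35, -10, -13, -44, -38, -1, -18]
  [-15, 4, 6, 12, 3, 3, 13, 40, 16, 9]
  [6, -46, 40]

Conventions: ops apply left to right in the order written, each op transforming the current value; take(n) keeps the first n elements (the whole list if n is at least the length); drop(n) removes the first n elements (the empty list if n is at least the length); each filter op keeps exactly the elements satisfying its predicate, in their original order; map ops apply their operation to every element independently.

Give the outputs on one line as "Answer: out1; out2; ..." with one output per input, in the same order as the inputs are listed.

[-55]; [135]; [-30]; [-200]

Execution, op by op:
  [5, 11, -48, 4, 20, -37, 4, -15, 3] -> [-25, -55, 240, -20, -100, 185, -20, 75, -15] -> [-25, -55, 240] -> [240, -25, -55] -> [-55]
  [-29, -27, -35, -10, -13, -44, -38, -1, -18] -> [145, 135, 175, 50, 65, 220, 190, 5, 90] -> [145, 135, 175] -> [175, 145, 135] -> [135]
  [-15, 4, 6, 12, 3, 3, 13, 40, 16, 9] -> [75, -20, -30, -60, -15, -15, -65, -200, -80, -45] -> [75, -20, -30] -> [75, -20, -30] -> [-30]
  [6, -46, 40] -> [-30, 230, -200] -> [-30, 230, -200] -> [230, -30, -200] -> [-200]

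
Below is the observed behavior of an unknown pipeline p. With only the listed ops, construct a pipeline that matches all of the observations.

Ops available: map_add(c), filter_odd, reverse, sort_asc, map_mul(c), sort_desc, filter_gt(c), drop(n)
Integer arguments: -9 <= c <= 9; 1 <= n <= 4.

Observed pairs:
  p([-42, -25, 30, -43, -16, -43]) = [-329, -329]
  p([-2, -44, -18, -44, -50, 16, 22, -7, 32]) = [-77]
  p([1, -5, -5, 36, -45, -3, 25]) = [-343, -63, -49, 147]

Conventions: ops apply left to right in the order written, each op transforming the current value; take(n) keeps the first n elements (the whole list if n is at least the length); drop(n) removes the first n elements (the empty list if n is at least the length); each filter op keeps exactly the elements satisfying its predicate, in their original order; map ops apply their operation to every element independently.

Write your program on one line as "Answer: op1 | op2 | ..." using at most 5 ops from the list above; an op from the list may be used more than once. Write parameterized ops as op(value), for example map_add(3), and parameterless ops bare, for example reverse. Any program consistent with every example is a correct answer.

map_add(-4) | map_mul(7) | drop(2) | sort_asc | filter_odd

Check, running the answer program on each example:
  [-42, -25, 30, -43, -16, -43] -> [-46, -29, 26, -47, -20, -47] -> [-322, -203, 182, -329, -140, -329] -> [182, -329, -140, -329] -> [-329, -329, -140, 182] -> [-329, -329]
  [-2, -44, -18, -44, -50, 16, 22, -7, 32] -> [-6, -48, -22, -48, -54, 12, 18, -11, 28] -> [-42, -336, -154, -336, -378, 84, 126, -77, 196] -> [-154, -336, -378, 84, 126, -77, 196] -> [-378, -336, -154, -77, 84, 126, 196] -> [-77]
  [1, -5, -5, 36, -45, -3, 25] -> [-3, -9, -9, 32, -49, -7, 21] -> [-21, -63, -63, 224, -343, -49, 147] -> [-63, 224, -343, -49, 147] -> [-343, -63, -49, 147, 224] -> [-343, -63, -49, 147]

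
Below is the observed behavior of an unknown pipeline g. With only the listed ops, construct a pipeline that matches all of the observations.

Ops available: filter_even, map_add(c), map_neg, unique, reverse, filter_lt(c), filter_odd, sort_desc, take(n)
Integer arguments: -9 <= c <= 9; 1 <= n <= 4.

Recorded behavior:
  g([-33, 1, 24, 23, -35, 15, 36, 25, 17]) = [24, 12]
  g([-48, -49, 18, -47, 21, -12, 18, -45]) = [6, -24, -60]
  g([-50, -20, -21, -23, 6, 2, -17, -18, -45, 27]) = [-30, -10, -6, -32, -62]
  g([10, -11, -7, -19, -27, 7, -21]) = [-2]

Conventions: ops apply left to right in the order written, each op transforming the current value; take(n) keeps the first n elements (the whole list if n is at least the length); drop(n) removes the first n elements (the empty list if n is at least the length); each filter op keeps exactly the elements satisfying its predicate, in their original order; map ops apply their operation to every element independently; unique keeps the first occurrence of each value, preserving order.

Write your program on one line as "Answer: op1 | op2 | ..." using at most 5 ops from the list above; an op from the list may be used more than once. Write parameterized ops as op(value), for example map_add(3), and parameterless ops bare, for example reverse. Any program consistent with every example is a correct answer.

map_add(-6) | reverse | map_add(-6) | filter_even | unique

Check, running the answer program on each example:
  [-33, 1, 24, 23, -35, 15, 36, 25, 17] -> [-39, -5, 18, 17, -41, 9, 30, 19, 11] -> [11, 19, 30, 9, -41, 17, 18, -5, -39] -> [5, 13, 24, 3, -47, 11, 12, -11, -45] -> [24, 12] -> [24, 12]
  [-48, -49, 18, -47, 21, -12, 18, -45] -> [-54, -55, 12, -53, 15, -18, 12, -51] -> [-51, 12, -18, 15, -53, 12, -55, -54] -> [-57, 6, -24, 9, -59, 6, -61, -60] -> [6, -24, 6, -60] -> [6, -24, -60]
  [-50, -20, -21, -23, 6, 2, -17, -18, -45, 27] -> [-56, -26, -27, -29, 0, -4, -23, -24, -51, 21] -> [21, -51, -24, -23, -4, 0, -29, -27, -26, -56] -> [15, -57, -30, -29, -10, -6, -35, -33, -32, -62] -> [-30, -10, -6, -32, -62] -> [-30, -10, -6, -32, -62]
  [10, -11, -7, -19, -27, 7, -21] -> [4, -17, -13, -25, -33, 1, -27] -> [-27, 1, -33, -25, -13, -17, 4] -> [-33, -5, -39, -31, -19, -23, -2] -> [-2] -> [-2]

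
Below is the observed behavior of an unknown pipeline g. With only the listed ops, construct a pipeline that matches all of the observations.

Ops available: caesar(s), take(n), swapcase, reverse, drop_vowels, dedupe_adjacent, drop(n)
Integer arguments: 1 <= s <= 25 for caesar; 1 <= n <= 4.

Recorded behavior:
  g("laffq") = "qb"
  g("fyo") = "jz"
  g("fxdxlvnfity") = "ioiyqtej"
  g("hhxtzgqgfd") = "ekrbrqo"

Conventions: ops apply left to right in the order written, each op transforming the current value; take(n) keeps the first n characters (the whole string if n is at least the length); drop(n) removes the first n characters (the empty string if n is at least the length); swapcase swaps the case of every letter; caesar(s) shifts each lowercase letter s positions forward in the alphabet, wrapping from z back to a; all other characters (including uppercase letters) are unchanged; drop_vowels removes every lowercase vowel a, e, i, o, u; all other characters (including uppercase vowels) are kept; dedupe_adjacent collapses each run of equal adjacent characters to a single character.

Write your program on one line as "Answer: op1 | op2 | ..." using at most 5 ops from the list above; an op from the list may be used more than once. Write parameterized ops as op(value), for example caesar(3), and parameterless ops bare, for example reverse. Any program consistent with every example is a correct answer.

caesar(19) | drop_vowels | caesar(18) | dedupe_adjacent | drop(1)

Check, running the answer program on each example:
  "laffq" -> "etyyj" -> "tyyj" -> "lqqb" -> "lqb" -> "qb"
  "fyo" -> "yrh" -> "yrh" -> "qjz" -> "qjz" -> "jz"
  "fxdxlvnfity" -> "yqwqeogybmr" -> "yqwqgybmr" -> "qioiyqtej" -> "qioiyqtej" -> "ioiyqtej"
  "hhxtzgqgfd" -> "aaqmszjzyw" -> "qmszjzyw" -> "iekrbrqo" -> "iekrbrqo" -> "ekrbrqo"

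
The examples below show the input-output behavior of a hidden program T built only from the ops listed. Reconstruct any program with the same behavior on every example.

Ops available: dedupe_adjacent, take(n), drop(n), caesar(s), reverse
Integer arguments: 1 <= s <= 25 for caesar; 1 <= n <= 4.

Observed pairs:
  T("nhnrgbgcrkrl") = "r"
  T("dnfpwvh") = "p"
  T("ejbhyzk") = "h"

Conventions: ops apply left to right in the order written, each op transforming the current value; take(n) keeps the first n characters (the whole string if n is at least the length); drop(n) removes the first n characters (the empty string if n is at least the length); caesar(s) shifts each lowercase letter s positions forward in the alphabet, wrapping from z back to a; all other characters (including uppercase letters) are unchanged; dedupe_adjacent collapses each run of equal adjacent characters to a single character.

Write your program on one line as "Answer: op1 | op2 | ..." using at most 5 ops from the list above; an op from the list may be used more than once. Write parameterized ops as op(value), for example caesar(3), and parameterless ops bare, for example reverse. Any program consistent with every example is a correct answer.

reverse | take(4) | reverse | take(3) | take(1)

Check, running the answer program on each example:
  "nhnrgbgcrkrl" -> "lrkrcgbgrnhn" -> "lrkr" -> "rkrl" -> "rkr" -> "r"
  "dnfpwvh" -> "hvwpfnd" -> "hvwp" -> "pwvh" -> "pwv" -> "p"
  "ejbhyzk" -> "kzyhbje" -> "kzyh" -> "hyzk" -> "hyz" -> "h"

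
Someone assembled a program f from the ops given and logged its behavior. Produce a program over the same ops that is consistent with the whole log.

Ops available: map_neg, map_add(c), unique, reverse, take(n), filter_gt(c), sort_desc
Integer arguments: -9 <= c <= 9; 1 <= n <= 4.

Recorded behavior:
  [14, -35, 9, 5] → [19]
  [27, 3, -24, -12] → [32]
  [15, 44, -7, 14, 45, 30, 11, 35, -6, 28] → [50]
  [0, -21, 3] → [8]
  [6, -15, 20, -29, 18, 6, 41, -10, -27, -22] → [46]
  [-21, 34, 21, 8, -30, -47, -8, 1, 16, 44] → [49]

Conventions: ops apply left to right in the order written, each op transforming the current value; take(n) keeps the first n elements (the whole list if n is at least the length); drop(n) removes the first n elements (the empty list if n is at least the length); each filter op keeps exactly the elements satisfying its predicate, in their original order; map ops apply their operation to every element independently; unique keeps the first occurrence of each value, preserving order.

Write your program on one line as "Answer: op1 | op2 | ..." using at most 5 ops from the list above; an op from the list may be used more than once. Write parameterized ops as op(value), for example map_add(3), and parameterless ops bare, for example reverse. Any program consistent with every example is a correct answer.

map_add(5) | filter_gt(2) | reverse | sort_desc | take(1)

Check, running the answer program on each example:
  [14, -35, 9, 5] -> [19, -30, 14, 10] -> [19, 14, 10] -> [10, 14, 19] -> [19, 14, 10] -> [19]
  [27, 3, -24, -12] -> [32, 8, -19, -7] -> [32, 8] -> [8, 32] -> [32, 8] -> [32]
  [15, 44, -7, 14, 45, 30, 11, 35, -6, 28] -> [20, 49, -2, 19, 50, 35, 16, 40, -1, 33] -> [20, 49, 19, 50, 35, 16, 40, 33] -> [33, 40, 16, 35, 50, 19, 49, 20] -> [50, 49, 40, 35, 33, 20, 19, 16] -> [50]
  [0, -21, 3] -> [5, -16, 8] -> [5, 8] -> [8, 5] -> [8, 5] -> [8]
  [6, -15, 20, -29, 18, 6, 41, -10, -27, -22] -> [11, -10, 25, -24, 23, 11, 46, -5, -22, -17] -> [11, 25, 23, 11, 46] -> [46, 11, 23, 25, 11] -> [46, 25, 23, 11, 11] -> [46]
  [-21, 34, 21, 8, -30, -47, -8, 1, 16, 44] -> [-16, 39, 26, 13, -25, -42, -3, 6, 21, 49] -> [39, 26, 13, 6, 21, 49] -> [49, 21, 6, 13, 26, 39] -> [49, 39, 26, 21, 13, 6] -> [49]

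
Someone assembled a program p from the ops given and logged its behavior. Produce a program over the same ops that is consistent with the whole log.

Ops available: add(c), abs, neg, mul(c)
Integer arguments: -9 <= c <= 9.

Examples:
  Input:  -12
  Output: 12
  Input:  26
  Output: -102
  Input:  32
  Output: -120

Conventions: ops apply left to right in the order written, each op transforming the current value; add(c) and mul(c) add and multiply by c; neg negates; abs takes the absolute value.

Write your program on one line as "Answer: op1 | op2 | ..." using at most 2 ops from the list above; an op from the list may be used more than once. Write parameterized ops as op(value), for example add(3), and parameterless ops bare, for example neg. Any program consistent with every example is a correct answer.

add(8) | mul(-3)

Check, running the answer program on each example:
  -12 -> -4 -> 12
  26 -> 34 -> -102
  32 -> 40 -> -120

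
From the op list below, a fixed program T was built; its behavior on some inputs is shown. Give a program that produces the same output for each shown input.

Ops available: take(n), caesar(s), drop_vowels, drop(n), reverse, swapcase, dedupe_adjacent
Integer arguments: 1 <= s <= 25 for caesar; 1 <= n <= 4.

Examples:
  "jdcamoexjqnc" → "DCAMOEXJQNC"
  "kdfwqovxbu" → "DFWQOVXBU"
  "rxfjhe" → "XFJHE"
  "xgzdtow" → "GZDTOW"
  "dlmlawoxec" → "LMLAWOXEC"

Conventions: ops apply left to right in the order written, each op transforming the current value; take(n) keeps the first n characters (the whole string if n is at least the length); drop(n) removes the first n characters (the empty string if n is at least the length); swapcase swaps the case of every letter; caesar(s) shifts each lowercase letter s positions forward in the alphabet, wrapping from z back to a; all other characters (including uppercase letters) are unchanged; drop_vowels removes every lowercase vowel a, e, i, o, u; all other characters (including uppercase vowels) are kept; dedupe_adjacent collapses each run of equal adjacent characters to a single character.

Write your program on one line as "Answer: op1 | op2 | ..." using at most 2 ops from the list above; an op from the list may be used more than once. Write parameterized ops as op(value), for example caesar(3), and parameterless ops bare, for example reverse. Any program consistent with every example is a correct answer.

swapcase | drop(1)

Check, running the answer program on each example:
  "jdcamoexjqnc" -> "JDCAMOEXJQNC" -> "DCAMOEXJQNC"
  "kdfwqovxbu" -> "KDFWQOVXBU" -> "DFWQOVXBU"
  "rxfjhe" -> "RXFJHE" -> "XFJHE"
  "xgzdtow" -> "XGZDTOW" -> "GZDTOW"
  "dlmlawoxec" -> "DLMLAWOXEC" -> "LMLAWOXEC"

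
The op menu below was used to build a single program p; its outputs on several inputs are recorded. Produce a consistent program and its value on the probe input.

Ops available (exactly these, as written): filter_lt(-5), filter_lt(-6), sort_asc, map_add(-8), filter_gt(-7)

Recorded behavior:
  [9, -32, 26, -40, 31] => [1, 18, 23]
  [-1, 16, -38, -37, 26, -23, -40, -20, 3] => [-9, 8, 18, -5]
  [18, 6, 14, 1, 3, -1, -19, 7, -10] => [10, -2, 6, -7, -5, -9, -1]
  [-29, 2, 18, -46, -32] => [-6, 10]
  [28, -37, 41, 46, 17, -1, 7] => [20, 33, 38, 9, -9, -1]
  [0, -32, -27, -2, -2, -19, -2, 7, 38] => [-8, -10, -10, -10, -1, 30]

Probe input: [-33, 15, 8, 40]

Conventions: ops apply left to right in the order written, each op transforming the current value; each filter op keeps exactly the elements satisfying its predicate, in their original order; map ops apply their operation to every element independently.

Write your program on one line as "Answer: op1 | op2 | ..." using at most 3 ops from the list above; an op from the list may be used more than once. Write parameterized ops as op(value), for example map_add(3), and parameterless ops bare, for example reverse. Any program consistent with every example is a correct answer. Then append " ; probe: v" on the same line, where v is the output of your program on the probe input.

filter_gt(-7) | map_add(-8) ; probe: [7, 0, 32]

Check, running the answer program on each example:
  [9, -32, 26, -40, 31] -> [9, 26, 31] -> [1, 18, 23]
  [-1, 16, -38, -37, 26, -23, -40, -20, 3] -> [-1, 16, 26, 3] -> [-9, 8, 18, -5]
  [18, 6, 14, 1, 3, -1, -19, 7, -10] -> [18, 6, 14, 1, 3, -1, 7] -> [10, -2, 6, -7, -5, -9, -1]
  [-29, 2, 18, -46, -32] -> [2, 18] -> [-6, 10]
  [28, -37, 41, 46, 17, -1, 7] -> [28, 41, 46, 17, -1, 7] -> [20, 33, 38, 9, -9, -1]
  [0, -32, -27, -2, -2, -19, -2, 7, 38] -> [0, -2, -2, -2, 7, 38] -> [-8, -10, -10, -10, -1, 30]
  probe: [-33, 15, 8, 40] -> [15, 8, 40] -> [7, 0, 32]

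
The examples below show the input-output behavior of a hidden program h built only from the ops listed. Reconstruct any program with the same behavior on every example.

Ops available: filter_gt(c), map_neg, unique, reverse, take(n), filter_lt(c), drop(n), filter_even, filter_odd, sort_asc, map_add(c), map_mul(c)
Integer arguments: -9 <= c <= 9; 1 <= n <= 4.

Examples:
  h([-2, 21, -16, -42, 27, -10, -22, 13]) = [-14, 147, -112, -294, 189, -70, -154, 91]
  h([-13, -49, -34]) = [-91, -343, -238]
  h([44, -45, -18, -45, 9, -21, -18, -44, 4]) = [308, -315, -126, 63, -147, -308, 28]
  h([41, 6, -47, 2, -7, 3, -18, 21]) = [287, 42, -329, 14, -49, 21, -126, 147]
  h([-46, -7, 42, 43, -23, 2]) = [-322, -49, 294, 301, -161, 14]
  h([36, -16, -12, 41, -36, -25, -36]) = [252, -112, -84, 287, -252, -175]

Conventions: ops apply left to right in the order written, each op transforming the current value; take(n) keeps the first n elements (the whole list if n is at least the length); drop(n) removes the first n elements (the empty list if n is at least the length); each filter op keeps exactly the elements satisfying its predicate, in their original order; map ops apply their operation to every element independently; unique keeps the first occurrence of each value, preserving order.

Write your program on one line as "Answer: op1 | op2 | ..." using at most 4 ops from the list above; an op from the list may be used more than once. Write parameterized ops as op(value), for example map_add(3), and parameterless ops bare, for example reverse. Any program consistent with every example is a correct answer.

map_mul(-7) | map_neg | unique

Check, running the answer program on each example:
  [-2, 21, -16, -42, 27, -10, -22, 13] -> [14, -147, 112, 294, -189, 70, 154, -91] -> [-14, 147, -112, -294, 189, -70, -154, 91] -> [-14, 147, -112, -294, 189, -70, -154, 91]
  [-13, -49, -34] -> [91, 343, 238] -> [-91, -343, -238] -> [-91, -343, -238]
  [44, -45, -18, -45, 9, -21, -18, -44, 4] -> [-308, 315, 126, 315, -63, 147, 126, 308, -28] -> [308, -315, -126, -315, 63, -147, -126, -308, 28] -> [308, -315, -126, 63, -147, -308, 28]
  [41, 6, -47, 2, -7, 3, -18, 21] -> [-287, -42, 329, -14, 49, -21, 126, -147] -> [287, 42, -329, 14, -49, 21, -126, 147] -> [287, 42, -329, 14, -49, 21, -126, 147]
  [-46, -7, 42, 43, -23, 2] -> [322, 49, -294, -301, 161, -14] -> [-322, -49, 294, 301, -161, 14] -> [-322, -49, 294, 301, -161, 14]
  [36, -16, -12, 41, -36, -25, -36] -> [-252, 112, 84, -287, 252, 175, 252] -> [252, -112, -84, 287, -252, -175, -252] -> [252, -112, -84, 287, -252, -175]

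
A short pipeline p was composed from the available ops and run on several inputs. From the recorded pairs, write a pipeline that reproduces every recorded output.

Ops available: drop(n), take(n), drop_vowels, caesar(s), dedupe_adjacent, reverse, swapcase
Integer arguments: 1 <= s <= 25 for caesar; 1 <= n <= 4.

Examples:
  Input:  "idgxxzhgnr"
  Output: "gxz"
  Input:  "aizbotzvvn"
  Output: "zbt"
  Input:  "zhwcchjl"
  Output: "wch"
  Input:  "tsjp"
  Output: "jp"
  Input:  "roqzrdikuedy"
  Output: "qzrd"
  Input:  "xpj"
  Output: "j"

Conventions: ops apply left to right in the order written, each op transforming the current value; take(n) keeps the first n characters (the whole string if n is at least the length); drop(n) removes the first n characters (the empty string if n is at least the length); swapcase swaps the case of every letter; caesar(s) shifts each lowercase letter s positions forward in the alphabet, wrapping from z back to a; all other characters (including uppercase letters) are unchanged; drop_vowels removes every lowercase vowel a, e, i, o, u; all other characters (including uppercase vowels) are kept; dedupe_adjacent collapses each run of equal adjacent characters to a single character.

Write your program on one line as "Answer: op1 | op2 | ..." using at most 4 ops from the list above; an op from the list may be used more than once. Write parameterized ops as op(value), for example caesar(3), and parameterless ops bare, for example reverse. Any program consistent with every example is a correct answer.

drop(2) | take(4) | drop_vowels | dedupe_adjacent

Check, running the answer program on each example:
  "idgxxzhgnr" -> "gxxzhgnr" -> "gxxz" -> "gxxz" -> "gxz"
  "aizbotzvvn" -> "zbotzvvn" -> "zbot" -> "zbt" -> "zbt"
  "zhwcchjl" -> "wcchjl" -> "wcch" -> "wcch" -> "wch"
  "tsjp" -> "jp" -> "jp" -> "jp" -> "jp"
  "roqzrdikuedy" -> "qzrdikuedy" -> "qzrd" -> "qzrd" -> "qzrd"
  "xpj" -> "j" -> "j" -> "j" -> "j"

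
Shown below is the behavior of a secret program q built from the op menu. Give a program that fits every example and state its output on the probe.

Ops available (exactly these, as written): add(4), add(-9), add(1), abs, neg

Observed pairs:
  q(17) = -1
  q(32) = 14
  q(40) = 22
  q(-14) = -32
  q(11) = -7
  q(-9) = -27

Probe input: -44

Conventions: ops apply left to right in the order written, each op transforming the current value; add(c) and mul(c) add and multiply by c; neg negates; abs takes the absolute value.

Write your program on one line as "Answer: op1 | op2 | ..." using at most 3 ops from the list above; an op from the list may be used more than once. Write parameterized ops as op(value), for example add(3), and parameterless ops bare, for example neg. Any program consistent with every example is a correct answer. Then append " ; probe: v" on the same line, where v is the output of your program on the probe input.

add(-9) | add(-9) ; probe: -62

Check, running the answer program on each example:
  17 -> 8 -> -1
  32 -> 23 -> 14
  40 -> 31 -> 22
  -14 -> -23 -> -32
  11 -> 2 -> -7
  -9 -> -18 -> -27
  probe: -44 -> -53 -> -62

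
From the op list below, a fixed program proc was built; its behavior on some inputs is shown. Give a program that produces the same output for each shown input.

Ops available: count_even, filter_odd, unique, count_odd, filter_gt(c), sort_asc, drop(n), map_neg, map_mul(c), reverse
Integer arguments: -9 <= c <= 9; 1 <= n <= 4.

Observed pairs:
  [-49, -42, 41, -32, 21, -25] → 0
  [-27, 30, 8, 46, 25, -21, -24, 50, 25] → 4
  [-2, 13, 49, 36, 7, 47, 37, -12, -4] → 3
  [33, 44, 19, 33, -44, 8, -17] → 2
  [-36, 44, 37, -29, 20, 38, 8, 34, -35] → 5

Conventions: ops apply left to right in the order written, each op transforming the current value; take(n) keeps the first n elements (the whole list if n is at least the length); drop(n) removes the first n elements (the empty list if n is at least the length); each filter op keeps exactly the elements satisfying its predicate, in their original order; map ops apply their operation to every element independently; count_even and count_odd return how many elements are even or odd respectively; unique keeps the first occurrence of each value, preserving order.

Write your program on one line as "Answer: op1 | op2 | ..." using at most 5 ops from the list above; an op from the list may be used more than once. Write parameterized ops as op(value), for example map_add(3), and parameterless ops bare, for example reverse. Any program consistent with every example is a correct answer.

filter_gt(-9) | map_neg | unique | map_neg | count_even

Check, running the answer program on each example:
  [-49, -42, 41, -32, 21, -25] -> [41, 21] -> [-41, -21] -> [-41, -21] -> [41, 21] -> 0
  [-27, 30, 8, 46, 25, -21, -24, 50, 25] -> [30, 8, 46, 25, 50, 25] -> [-30, -8, -46, -25, -50, -25] -> [-30, -8, -46, -25, -50] -> [30, 8, 46, 25, 50] -> 4
  [-2, 13, 49, 36, 7, 47, 37, -12, -4] -> [-2, 13, 49, 36, 7, 47, 37, -4] -> [2, -13, -49, -36, -7, -47, -37, 4] -> [2, -13, -49, -36, -7, -47, -37, 4] -> [-2, 13, 49, 36, 7, 47, 37, -4] -> 3
  [33, 44, 19, 33, -44, 8, -17] -> [33, 44, 19, 33, 8] -> [-33, -44, -19, -33, -8] -> [-33, -44, -19, -8] -> [33, 44, 19, 8] -> 2
  [-36, 44, 37, -29, 20, 38, 8, 34, -35] -> [44, 37, 20, 38, 8, 34] -> [-44, -37, -20, -38, -8, -34] -> [-44, -37, -20, -38, -8, -34] -> [44, 37, 20, 38, 8, 34] -> 5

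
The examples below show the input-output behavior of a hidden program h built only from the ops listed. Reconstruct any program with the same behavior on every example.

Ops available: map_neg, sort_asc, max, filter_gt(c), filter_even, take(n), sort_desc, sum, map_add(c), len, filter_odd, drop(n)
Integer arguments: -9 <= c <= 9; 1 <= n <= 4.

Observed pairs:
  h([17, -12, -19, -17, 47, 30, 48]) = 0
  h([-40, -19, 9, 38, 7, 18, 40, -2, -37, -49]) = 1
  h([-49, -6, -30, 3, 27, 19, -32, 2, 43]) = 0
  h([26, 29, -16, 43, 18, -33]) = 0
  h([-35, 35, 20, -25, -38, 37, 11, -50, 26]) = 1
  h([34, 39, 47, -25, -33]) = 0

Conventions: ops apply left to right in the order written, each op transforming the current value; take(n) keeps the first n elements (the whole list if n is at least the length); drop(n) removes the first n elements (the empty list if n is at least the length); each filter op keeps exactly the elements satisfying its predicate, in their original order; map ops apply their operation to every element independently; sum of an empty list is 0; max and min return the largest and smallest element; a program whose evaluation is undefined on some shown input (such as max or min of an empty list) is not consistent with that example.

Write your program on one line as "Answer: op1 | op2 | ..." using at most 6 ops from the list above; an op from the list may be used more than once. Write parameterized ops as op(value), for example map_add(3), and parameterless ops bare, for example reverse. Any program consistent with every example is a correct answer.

filter_gt(-5) | drop(4) | filter_even | take(1) | len

Check, running the answer program on each example:
  [17, -12, -19, -17, 47, 30, 48] -> [17, 47, 30, 48] -> [] -> [] -> [] -> 0
  [-40, -19, 9, 38, 7, 18, 40, -2, -37, -49] -> [9, 38, 7, 18, 40, -2] -> [40, -2] -> [40, -2] -> [40] -> 1
  [-49, -6, -30, 3, 27, 19, -32, 2, 43] -> [3, 27, 19, 2, 43] -> [43] -> [] -> [] -> 0
  [26, 29, -16, 43, 18, -33] -> [26, 29, 43, 18] -> [] -> [] -> [] -> 0
  [-35, 35, 20, -25, -38, 37, 11, -50, 26] -> [35, 20, 37, 11, 26] -> [26] -> [26] -> [26] -> 1
  [34, 39, 47, -25, -33] -> [34, 39, 47] -> [] -> [] -> [] -> 0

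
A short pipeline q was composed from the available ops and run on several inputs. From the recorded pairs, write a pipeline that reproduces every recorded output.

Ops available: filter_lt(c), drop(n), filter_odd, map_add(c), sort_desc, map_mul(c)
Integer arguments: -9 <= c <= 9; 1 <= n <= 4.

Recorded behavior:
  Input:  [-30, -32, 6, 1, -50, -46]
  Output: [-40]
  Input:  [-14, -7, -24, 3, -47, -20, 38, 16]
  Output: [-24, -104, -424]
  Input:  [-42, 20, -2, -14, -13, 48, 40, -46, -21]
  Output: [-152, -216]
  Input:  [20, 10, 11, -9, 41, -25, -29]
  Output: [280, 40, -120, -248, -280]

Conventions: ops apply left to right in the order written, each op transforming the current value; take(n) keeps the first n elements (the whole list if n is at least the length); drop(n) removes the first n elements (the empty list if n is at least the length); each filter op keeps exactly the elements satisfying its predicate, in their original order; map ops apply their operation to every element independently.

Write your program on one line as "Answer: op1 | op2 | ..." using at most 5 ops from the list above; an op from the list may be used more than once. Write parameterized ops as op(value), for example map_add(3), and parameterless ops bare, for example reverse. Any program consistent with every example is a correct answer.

sort_desc | map_add(-6) | filter_odd | map_mul(8)

Check, running the answer program on each example:
  [-30, -32, 6, 1, -50, -46] -> [6, 1, -30, -32, -46, -50] -> [0, -5, -36, -38, -52, -56] -> [-5] -> [-40]
  [-14, -7, -24, 3, -47, -20, 38, 16] -> [38, 16, 3, -7, -14, -20, -24, -47] -> [32, 10, -3, -13, -20, -26, -30, -53] -> [-3, -13, -53] -> [-24, -104, -424]
  [-42, 20, -2, -14, -13, 48, 40, -46, -21] -> [48, 40, 20, -2, -13, -14, -21, -42, -46] -> [42, 34, 14, -8, -19, -20, -27, -48, -52] -> [-19, -27] -> [-152, -216]
  [20, 10, 11, -9, 41, -25, -29] -> [41, 20, 11, 10, -9, -25, -29] -> [35, 14, 5, 4, -15, -31, -35] -> [35, 5, -15, -31, -35] -> [280, 40, -120, -248, -280]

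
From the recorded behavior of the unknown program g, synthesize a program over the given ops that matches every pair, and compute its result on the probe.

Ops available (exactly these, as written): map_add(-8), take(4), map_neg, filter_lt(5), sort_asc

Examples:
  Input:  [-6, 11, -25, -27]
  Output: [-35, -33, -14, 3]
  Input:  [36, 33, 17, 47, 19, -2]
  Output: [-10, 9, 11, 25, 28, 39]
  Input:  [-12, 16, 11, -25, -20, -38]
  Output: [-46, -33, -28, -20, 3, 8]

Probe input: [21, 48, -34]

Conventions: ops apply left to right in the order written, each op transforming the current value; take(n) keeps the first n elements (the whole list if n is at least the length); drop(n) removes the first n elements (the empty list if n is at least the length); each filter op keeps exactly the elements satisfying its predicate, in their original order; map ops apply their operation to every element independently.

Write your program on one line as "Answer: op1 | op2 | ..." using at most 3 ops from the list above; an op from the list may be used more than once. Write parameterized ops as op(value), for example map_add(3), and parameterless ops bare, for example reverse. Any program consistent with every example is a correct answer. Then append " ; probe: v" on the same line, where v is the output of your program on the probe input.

map_add(-8) | sort_asc ; probe: [-42, 13, 40]

Check, running the answer program on each example:
  [-6, 11, -25, -27] -> [-14, 3, -33, -35] -> [-35, -33, -14, 3]
  [36, 33, 17, 47, 19, -2] -> [28, 25, 9, 39, 11, -10] -> [-10, 9, 11, 25, 28, 39]
  [-12, 16, 11, -25, -20, -38] -> [-20, 8, 3, -33, -28, -46] -> [-46, -33, -28, -20, 3, 8]
  probe: [21, 48, -34] -> [13, 40, -42] -> [-42, 13, 40]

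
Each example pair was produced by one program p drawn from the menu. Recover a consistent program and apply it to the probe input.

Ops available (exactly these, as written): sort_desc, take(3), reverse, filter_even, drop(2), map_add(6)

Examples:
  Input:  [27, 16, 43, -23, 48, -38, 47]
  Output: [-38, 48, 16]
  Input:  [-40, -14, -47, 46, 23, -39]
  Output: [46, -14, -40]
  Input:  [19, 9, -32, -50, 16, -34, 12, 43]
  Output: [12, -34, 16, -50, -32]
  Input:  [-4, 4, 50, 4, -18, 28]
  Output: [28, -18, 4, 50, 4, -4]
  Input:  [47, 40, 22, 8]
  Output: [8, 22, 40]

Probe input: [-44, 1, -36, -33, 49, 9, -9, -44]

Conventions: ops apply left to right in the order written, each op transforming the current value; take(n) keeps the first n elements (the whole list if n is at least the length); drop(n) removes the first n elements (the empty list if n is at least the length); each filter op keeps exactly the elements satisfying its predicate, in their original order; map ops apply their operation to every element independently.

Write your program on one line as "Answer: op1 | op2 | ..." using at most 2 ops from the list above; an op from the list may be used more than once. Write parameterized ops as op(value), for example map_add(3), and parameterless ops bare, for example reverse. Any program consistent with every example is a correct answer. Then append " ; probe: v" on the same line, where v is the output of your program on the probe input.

reverse | filter_even ; probe: [-44, -36, -44]

Check, running the answer program on each example:
  [27, 16, 43, -23, 48, -38, 47] -> [47, -38, 48, -23, 43, 16, 27] -> [-38, 48, 16]
  [-40, -14, -47, 46, 23, -39] -> [-39, 23, 46, -47, -14, -40] -> [46, -14, -40]
  [19, 9, -32, -50, 16, -34, 12, 43] -> [43, 12, -34, 16, -50, -32, 9, 19] -> [12, -34, 16, -50, -32]
  [-4, 4, 50, 4, -18, 28] -> [28, -18, 4, 50, 4, -4] -> [28, -18, 4, 50, 4, -4]
  [47, 40, 22, 8] -> [8, 22, 40, 47] -> [8, 22, 40]
  probe: [-44, 1, -36, -33, 49, 9, -9, -44] -> [-44, -9, 9, 49, -33, -36, 1, -44] -> [-44, -36, -44]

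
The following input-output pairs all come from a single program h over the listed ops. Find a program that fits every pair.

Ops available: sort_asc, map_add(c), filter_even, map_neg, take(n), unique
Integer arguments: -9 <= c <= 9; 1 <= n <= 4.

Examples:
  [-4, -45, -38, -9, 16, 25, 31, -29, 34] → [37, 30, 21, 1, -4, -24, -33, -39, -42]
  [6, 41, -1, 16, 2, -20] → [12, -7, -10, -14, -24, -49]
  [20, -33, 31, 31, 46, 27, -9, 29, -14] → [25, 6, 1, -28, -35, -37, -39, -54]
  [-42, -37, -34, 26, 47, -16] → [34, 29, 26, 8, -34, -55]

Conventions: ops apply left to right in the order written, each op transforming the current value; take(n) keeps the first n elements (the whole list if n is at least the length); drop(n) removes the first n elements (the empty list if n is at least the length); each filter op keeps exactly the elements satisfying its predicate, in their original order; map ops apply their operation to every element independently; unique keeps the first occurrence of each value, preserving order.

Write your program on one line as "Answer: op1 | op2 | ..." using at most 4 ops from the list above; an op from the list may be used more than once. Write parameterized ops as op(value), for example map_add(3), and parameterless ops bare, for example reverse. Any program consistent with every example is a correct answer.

unique | sort_asc | map_neg | map_add(-8)

Check, running the answer program on each example:
  [-4, -45, -38, -9, 16, 25, 31, -29, 34] -> [-4, -45, -38, -9, 16, 25, 31, -29, 34] -> [-45, -38, -29, -9, -4, 16, 25, 31, 34] -> [45, 38, 29, 9, 4, -16, -25, -31, -34] -> [37, 30, 21, 1, -4, -24, -33, -39, -42]
  [6, 41, -1, 16, 2, -20] -> [6, 41, -1, 16, 2, -20] -> [-20, -1, 2, 6, 16, 41] -> [20, 1, -2, -6, -16, -41] -> [12, -7, -10, -14, -24, -49]
  [20, -33, 31, 31, 46, 27, -9, 29, -14] -> [20, -33, 31, 46, 27, -9, 29, -14] -> [-33, -14, -9, 20, 27, 29, 31, 46] -> [33, 14, 9, -20, -27, -29, -31, -46] -> [25, 6, 1, -28, -35, -37, -39, -54]
  [-42, -37, -34, 26, 47, -16] -> [-42, -37, -34, 26, 47, -16] -> [-42, -37, -34, -16, 26, 47] -> [42, 37, 34, 16, -26, -47] -> [34, 29, 26, 8, -34, -55]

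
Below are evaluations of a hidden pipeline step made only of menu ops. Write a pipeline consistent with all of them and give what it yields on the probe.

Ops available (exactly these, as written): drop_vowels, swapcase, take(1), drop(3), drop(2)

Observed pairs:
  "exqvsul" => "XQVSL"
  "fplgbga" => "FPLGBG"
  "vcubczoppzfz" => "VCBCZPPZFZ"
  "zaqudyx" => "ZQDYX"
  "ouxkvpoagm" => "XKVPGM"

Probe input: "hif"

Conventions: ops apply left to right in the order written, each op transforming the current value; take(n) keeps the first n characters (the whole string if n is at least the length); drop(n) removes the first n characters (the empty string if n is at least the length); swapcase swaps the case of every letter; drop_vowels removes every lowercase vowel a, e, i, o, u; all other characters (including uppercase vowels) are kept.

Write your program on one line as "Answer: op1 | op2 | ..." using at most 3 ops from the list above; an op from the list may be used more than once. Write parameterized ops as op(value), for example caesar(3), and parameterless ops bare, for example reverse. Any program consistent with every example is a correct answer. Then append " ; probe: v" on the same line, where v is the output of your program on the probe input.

drop_vowels | swapcase ; probe: "HF"

Check, running the answer program on each example:
  "exqvsul" -> "xqvsl" -> "XQVSL"
  "fplgbga" -> "fplgbg" -> "FPLGBG"
  "vcubczoppzfz" -> "vcbczppzfz" -> "VCBCZPPZFZ"
  "zaqudyx" -> "zqdyx" -> "ZQDYX"
  "ouxkvpoagm" -> "xkvpgm" -> "XKVPGM"
  probe: "hif" -> "hf" -> "HF"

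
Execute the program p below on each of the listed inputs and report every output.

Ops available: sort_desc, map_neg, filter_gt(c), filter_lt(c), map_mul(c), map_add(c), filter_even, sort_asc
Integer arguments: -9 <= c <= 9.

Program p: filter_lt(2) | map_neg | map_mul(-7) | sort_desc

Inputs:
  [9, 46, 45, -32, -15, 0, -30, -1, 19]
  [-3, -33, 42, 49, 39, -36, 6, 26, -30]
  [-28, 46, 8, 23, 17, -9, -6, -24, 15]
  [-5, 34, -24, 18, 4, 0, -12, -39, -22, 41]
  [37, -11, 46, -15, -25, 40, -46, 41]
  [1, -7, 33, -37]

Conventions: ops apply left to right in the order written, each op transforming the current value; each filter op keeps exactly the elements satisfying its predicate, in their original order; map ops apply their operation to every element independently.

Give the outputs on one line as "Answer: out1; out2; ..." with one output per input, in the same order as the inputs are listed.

Execution, op by op:
  [9, 46, 45, -32, -15, 0, -30, -1, 19] -> [-32, -15, 0, -30, -1] -> [32, 15, 0, 30, 1] -> [-224, -105, 0, -210, -7] -> [0, -7, -105, -210, -224]
  [-3, -33, 42, 49, 39, -36, 6, 26, -30] -> [-3, -33, -36, -30] -> [3, 33, 36, 30] -> [-21, -231, -252, -210] -> [-21, -210, -231, -252]
  [-28, 46, 8, 23, 17, -9, -6, -24, 15] -> [-28, -9, -6, -24] -> [28, 9, 6, 24] -> [-196, -63, -42, -168] -> [-42, -63, -168, -196]
  [-5, 34, -24, 18, 4, 0, -12, -39, -22, 41] -> [-5, -24, 0, -12, -39, -22] -> [5, 24, 0, 12, 39, 22] -> [-35, -168, 0, -84, -273, -154] -> [0, -35, -84, -154, -168, -273]
  [37, -11, 46, -15, -25, 40, -46, 41] -> [-11, -15, -25, -46] -> [11, 15, 25, 46] -> [-77, -105, -175, -322] -> [-77, -105, -175, -322]
  [1, -7, 33, -37] -> [1, -7, -37] -> [-1, 7, 37] -> [7, -49, -259] -> [7, -49, -259]

[0, -7, -105, -210, -224]; [-21, -210, -231, -252]; [-42, -63, -168, -196]; [0, -35, -84, -154, -168, -273]; [-77, -105, -175, -322]; [7, -49, -259]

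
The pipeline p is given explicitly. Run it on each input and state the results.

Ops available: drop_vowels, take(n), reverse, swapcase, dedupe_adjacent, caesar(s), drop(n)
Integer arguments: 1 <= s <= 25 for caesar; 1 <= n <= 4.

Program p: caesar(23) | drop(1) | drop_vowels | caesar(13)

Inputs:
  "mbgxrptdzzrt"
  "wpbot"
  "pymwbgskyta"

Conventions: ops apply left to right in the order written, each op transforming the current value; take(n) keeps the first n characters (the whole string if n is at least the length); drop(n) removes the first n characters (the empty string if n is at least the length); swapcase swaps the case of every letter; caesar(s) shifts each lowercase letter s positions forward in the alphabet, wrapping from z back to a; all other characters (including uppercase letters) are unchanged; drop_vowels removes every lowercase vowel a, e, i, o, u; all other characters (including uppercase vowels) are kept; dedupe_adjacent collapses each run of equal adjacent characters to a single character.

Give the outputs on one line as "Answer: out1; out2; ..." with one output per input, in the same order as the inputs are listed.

"lqzdjjd"; "zlyd"; "iwglqcuidk"

Execution, op by op:
  "mbgxrptdzzrt" -> "jyduomqawwoq" -> "yduomqawwoq" -> "ydmqwwq" -> "lqzdjjd"
  "wpbot" -> "tmylq" -> "mylq" -> "mylq" -> "zlyd"
  "pymwbgskyta" -> "mvjtydphvqx" -> "vjtydphvqx" -> "vjtydphvqx" -> "iwglqcuidk"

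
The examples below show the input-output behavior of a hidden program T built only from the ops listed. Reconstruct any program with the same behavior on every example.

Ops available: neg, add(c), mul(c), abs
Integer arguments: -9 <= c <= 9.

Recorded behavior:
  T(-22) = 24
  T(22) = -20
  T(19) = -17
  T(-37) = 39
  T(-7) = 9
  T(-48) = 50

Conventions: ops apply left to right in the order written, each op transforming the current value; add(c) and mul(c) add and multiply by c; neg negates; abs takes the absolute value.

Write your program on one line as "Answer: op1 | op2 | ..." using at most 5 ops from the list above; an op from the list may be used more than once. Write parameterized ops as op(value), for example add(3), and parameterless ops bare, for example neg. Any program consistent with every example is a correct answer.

add(4) | add(-1) | add(-5) | neg

Check, running the answer program on each example:
  -22 -> -18 -> -19 -> -24 -> 24
  22 -> 26 -> 25 -> 20 -> -20
  19 -> 23 -> 22 -> 17 -> -17
  -37 -> -33 -> -34 -> -39 -> 39
  -7 -> -3 -> -4 -> -9 -> 9
  -48 -> -44 -> -45 -> -50 -> 50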